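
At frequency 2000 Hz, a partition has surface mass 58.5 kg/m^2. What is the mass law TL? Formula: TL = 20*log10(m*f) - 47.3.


m * f = 58.5 * 2000 = 117000
20*log10(117000) = 101.364 dB
TL = 101.364 - 47.3 = 54.064 dB


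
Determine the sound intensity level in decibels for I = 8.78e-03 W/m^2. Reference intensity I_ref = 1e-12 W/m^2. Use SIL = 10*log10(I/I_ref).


I / I_ref = 8.78e-03 / 1e-12 = 8.78e+09
SIL = 10 * log10(8.78e+09) = 99.435 dB


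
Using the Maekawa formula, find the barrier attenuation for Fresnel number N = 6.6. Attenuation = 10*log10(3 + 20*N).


3 + 20*N = 3 + 20*6.6 = 135
Att = 10*log10(135) = 21.303 dB


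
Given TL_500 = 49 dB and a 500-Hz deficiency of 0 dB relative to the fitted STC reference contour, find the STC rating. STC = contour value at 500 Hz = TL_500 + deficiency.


By ASTM E413, STC = value of the fitted reference contour at 500 Hz.
Contour value at 500 Hz = TL_500 + deficiency = 49 + 0 = 49
STC = 49


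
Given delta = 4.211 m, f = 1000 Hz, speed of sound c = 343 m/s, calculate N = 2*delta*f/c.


N = 2*delta*f/c = 2*delta/lambda, where lambda = c/f
lambda = 343 / 1000 = 0.343 m
N = 2 * 4.211 / 0.343 = 24.554


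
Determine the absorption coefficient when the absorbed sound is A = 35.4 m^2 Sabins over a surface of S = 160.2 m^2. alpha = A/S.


Absorption coefficient = absorbed power / incident power
alpha = A / S = 35.4 / 160.2 = 0.22097


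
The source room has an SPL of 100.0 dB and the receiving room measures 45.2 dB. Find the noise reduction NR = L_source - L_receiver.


NR = L_source - L_receiver (difference between source and receiving room levels)
NR = 100.0 - 45.2 = 54.8 dB


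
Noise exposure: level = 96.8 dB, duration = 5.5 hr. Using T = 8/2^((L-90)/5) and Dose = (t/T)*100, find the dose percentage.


T_allowed = 8 / 2^((96.8 - 90)/5) = 3.11666 hr
Dose = 5.5 / 3.11666 * 100 = 176.47 %


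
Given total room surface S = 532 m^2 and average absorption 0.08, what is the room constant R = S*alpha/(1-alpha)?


R = 532 * 0.08 / (1 - 0.08) = 46.261 m^2


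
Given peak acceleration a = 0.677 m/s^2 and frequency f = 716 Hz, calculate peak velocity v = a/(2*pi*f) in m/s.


omega = 2*pi*f = 2*pi*716 = 4498.76 rad/s
v = a / omega = 0.677 / 4498.76 = 0.00015049 m/s


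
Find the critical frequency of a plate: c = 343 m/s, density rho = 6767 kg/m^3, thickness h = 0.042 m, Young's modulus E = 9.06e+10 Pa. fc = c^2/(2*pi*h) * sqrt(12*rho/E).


12*rho/E = 12*6767/9.06e+10 = 8.96291e-07
sqrt(12*rho/E) = sqrt(8.96291e-07) = 0.000946726
c^2/(2*pi*h) = 343^2/(2*pi*0.042) = 445820
fc = 445820 * 0.000946726 = 422.07 Hz


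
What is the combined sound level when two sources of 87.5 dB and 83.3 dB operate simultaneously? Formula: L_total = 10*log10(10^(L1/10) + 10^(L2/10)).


10^(87.5/10) = 5.62341e+08
10^(83.3/10) = 2.13796e+08
Sum = 5.62341e+08 + 2.13796e+08 = 7.76137e+08
L_total = 10*log10(7.76137e+08) = 88.899 dB


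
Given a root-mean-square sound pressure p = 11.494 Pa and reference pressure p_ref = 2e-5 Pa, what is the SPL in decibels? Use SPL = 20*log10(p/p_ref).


p / p_ref = 11.494 / 2e-5 = 574700
SPL = 20 * log10(574700) = 115.19 dB


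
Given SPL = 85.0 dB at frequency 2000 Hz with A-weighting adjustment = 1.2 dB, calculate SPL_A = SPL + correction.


A-weighting table: 2000 Hz -> 1.2 dB correction
SPL_A = SPL + correction = 85.0 + (1.2) = 86.2 dBA


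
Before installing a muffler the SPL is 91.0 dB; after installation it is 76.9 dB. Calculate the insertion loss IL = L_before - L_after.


Insertion loss = SPL without muffler - SPL with muffler
IL = 91.0 - 76.9 = 14.1 dB


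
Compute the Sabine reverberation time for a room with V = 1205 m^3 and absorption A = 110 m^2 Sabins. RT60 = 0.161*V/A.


RT60 = 0.161 * 1205 / 110 = 1.7637 s


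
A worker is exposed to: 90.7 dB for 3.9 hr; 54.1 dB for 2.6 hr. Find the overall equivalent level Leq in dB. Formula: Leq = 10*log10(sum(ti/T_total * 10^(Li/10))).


T_total = 3.9 + 2.6 = 6.5 hr
(3.9/6.5) * 10^(90.7/10) = 7.04939e+08
(2.6/6.5) * 10^(54.1/10) = 102816
Sum = 7.04939e+08 + 102816 = 7.05042e+08
Leq = 10*log10(7.05042e+08) = 88.482 dB


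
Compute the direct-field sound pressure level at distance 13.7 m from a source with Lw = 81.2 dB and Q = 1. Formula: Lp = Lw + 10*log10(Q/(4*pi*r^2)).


4*pi*r^2 = 4*pi*13.7^2 = 2358.58 m^2
Q / (4*pi*r^2) = 1 / 2358.58 = 0.000423984
Lp = 81.2 + 10*log10(0.000423984) = 47.473 dB


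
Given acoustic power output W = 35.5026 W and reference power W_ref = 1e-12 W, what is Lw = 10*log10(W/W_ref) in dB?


W / W_ref = 35.5026 / 1e-12 = 3.55026e+13
Lw = 10 * log10(3.55026e+13) = 135.5 dB


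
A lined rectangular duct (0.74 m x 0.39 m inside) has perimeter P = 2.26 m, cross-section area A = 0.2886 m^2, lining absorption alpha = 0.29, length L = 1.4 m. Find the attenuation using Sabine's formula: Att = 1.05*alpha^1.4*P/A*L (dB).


alpha^1.4 = 0.29^1.4 = 0.176749
Attenuation rate = 1.05 * alpha^1.4 * P / A
= 1.05 * 0.176749 * 2.26 / 0.2886 = 1.45331 dB/m
Total Att = 1.45331 * 1.4 = 2.0346 dB


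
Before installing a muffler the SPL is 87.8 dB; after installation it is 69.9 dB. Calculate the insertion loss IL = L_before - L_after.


Insertion loss = SPL without muffler - SPL with muffler
IL = 87.8 - 69.9 = 17.9 dB


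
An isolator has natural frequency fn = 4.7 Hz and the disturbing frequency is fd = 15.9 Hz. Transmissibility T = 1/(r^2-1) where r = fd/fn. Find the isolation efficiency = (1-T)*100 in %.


r = 15.9 / 4.7 = 3.38298
r^2 - 1 = 3.38298^2 - 1 = 10.4446
T = 1/10.4446 = 0.0957433
Efficiency = (1 - 0.0957433)*100 = 90.426 %


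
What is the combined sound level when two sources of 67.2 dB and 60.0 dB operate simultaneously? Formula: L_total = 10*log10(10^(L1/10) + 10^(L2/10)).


10^(67.2/10) = 5.24807e+06
10^(60.0/10) = 1e+06
Sum = 5.24807e+06 + 1e+06 = 6.24807e+06
L_total = 10*log10(6.24807e+06) = 67.957 dB


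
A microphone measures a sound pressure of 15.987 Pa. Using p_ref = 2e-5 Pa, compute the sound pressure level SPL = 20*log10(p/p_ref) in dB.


p / p_ref = 15.987 / 2e-5 = 799350
SPL = 20 * log10(799350) = 118.05 dB


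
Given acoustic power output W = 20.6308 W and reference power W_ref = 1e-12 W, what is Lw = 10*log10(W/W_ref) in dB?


W / W_ref = 20.6308 / 1e-12 = 2.06308e+13
Lw = 10 * log10(2.06308e+13) = 133.15 dB


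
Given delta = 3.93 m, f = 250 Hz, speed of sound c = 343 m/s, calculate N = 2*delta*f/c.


N = 2*delta*f/c = 2*delta/lambda, where lambda = c/f
lambda = 343 / 250 = 1.372 m
N = 2 * 3.93 / 1.372 = 5.7289


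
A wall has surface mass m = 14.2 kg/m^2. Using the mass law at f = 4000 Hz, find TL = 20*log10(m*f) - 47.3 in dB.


m * f = 14.2 * 4000 = 56800
20*log10(56800) = 95.087 dB
TL = 95.087 - 47.3 = 47.787 dB


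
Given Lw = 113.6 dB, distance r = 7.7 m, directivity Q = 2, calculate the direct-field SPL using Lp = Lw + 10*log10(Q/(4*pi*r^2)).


4*pi*r^2 = 4*pi*7.7^2 = 745.06 m^2
Q / (4*pi*r^2) = 2 / 745.06 = 0.00268435
Lp = 113.6 + 10*log10(0.00268435) = 87.888 dB


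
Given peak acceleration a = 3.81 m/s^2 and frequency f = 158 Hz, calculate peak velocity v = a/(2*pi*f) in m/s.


omega = 2*pi*f = 2*pi*158 = 992.743 rad/s
v = a / omega = 3.81 / 992.743 = 0.0038379 m/s


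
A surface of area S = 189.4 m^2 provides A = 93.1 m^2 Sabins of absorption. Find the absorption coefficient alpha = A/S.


Absorption coefficient = absorbed power / incident power
alpha = A / S = 93.1 / 189.4 = 0.49155


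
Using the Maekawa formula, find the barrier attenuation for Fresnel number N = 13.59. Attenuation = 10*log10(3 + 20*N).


3 + 20*N = 3 + 20*13.59 = 274.8
Att = 10*log10(274.8) = 24.39 dB


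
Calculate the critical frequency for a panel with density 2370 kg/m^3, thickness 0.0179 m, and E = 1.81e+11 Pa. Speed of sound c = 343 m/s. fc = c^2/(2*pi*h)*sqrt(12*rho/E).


12*rho/E = 12*2370/1.81e+11 = 1.57127e-07
sqrt(12*rho/E) = sqrt(1.57127e-07) = 0.000396392
c^2/(2*pi*h) = 343^2/(2*pi*0.0179) = 1.04606e+06
fc = 1.04606e+06 * 0.000396392 = 414.65 Hz


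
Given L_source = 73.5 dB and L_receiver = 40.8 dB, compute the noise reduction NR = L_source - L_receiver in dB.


NR = L_source - L_receiver (difference between source and receiving room levels)
NR = 73.5 - 40.8 = 32.7 dB


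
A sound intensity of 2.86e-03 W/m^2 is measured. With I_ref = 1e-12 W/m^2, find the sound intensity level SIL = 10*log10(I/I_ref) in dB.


I / I_ref = 2.86e-03 / 1e-12 = 2.86e+09
SIL = 10 * log10(2.86e+09) = 94.564 dB


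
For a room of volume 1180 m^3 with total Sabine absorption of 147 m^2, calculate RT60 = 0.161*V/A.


RT60 = 0.161 * 1180 / 147 = 1.2924 s


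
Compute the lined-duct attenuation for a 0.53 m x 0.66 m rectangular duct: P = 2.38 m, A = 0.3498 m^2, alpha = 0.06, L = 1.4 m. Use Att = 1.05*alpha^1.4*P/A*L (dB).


alpha^1.4 = 0.06^1.4 = 0.0194721
Attenuation rate = 1.05 * alpha^1.4 * P / A
= 1.05 * 0.0194721 * 2.38 / 0.3498 = 0.13911 dB/m
Total Att = 0.13911 * 1.4 = 0.19475 dB


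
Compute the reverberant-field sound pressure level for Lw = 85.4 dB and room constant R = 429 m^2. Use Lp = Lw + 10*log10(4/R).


4/R = 4/429 = 0.00932401
Lp = 85.4 + 10*log10(0.00932401) = 65.096 dB


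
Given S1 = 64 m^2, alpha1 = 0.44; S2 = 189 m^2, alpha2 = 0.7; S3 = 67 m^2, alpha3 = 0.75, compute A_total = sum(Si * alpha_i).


64 * 0.44 = 28.16
189 * 0.7 = 132.3
67 * 0.75 = 50.25
A_total = 28.16 + 132.3 + 50.25 = 210.71 m^2


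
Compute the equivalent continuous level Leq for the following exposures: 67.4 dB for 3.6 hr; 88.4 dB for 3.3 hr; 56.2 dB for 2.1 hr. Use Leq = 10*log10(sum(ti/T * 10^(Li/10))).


T_total = 3.6 + 3.3 + 2.1 = 9.0 hr
(3.6/9.0) * 10^(67.4/10) = 2.19816e+06
(3.3/9.0) * 10^(88.4/10) = 2.53671e+08
(2.1/9.0) * 10^(56.2/10) = 97269.5
Sum = 2.19816e+06 + 2.53671e+08 + 97269.5 = 2.55966e+08
Leq = 10*log10(2.55966e+08) = 84.082 dB


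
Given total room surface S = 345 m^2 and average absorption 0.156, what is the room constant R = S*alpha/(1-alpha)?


R = 345 * 0.156 / (1 - 0.156) = 63.768 m^2


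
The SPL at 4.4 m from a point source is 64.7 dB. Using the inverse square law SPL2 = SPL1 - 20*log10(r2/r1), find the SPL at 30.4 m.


r2/r1 = 30.4/4.4 = 6.90909
Correction = 20*log10(6.90909) = 16.7884 dB
SPL2 = 64.7 - 16.7884 = 47.912 dB


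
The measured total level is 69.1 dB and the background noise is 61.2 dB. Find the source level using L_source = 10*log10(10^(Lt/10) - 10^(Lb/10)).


10^(69.1/10) = 8.12831e+06
10^(61.2/10) = 1.31826e+06
Difference = 8.12831e+06 - 1.31826e+06 = 6.81005e+06
L_source = 10*log10(6.81005e+06) = 68.332 dB


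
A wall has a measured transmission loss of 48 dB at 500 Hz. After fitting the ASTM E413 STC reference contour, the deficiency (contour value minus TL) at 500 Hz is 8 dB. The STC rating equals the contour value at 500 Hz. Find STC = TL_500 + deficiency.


By ASTM E413, STC = value of the fitted reference contour at 500 Hz.
Contour value at 500 Hz = TL_500 + deficiency = 48 + 8 = 56
STC = 56


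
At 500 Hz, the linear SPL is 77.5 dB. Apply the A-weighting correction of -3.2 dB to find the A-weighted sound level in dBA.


A-weighting table: 500 Hz -> -3.2 dB correction
SPL_A = SPL + correction = 77.5 + (-3.2) = 74.3 dBA


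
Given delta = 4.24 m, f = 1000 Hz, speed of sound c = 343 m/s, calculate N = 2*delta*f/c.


N = 2*delta*f/c = 2*delta/lambda, where lambda = c/f
lambda = 343 / 1000 = 0.343 m
N = 2 * 4.24 / 0.343 = 24.723


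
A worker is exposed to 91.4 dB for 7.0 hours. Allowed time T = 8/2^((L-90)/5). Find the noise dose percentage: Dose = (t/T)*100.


T_allowed = 8 / 2^((91.4 - 90)/5) = 6.58873 hr
Dose = 7.0 / 6.58873 * 100 = 106.24 %


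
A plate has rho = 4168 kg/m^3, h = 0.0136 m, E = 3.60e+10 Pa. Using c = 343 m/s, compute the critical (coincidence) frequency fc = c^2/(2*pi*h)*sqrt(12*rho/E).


12*rho/E = 12*4168/3.60e+10 = 1.38933e-06
sqrt(12*rho/E) = sqrt(1.38933e-06) = 0.0011787
c^2/(2*pi*h) = 343^2/(2*pi*0.0136) = 1.3768e+06
fc = 1.3768e+06 * 0.0011787 = 1622.8 Hz


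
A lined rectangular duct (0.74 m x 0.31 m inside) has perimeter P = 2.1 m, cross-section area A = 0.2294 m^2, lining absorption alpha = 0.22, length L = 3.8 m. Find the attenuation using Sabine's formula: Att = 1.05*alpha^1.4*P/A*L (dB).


alpha^1.4 = 0.22^1.4 = 0.120058
Attenuation rate = 1.05 * alpha^1.4 * P / A
= 1.05 * 0.120058 * 2.1 / 0.2294 = 1.154 dB/m
Total Att = 1.154 * 3.8 = 4.3852 dB


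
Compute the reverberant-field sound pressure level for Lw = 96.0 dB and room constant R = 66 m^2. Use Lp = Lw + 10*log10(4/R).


4/R = 4/66 = 0.0606061
Lp = 96.0 + 10*log10(0.0606061) = 83.825 dB


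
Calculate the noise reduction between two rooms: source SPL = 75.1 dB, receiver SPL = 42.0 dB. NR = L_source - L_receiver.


NR = L_source - L_receiver (difference between source and receiving room levels)
NR = 75.1 - 42.0 = 33.1 dB


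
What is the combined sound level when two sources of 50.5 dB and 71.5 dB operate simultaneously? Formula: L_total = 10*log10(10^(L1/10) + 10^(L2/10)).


10^(50.5/10) = 112202
10^(71.5/10) = 1.41254e+07
Sum = 112202 + 1.41254e+07 = 1.42376e+07
L_total = 10*log10(1.42376e+07) = 71.534 dB


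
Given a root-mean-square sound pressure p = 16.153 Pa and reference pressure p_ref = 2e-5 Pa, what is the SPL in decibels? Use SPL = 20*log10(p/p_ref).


p / p_ref = 16.153 / 2e-5 = 807650
SPL = 20 * log10(807650) = 118.14 dB


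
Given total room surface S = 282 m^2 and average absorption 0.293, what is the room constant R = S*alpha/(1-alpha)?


R = 282 * 0.293 / (1 - 0.293) = 116.87 m^2


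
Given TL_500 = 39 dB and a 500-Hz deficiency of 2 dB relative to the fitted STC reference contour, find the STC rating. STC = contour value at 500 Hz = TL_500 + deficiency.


By ASTM E413, STC = value of the fitted reference contour at 500 Hz.
Contour value at 500 Hz = TL_500 + deficiency = 39 + 2 = 41
STC = 41


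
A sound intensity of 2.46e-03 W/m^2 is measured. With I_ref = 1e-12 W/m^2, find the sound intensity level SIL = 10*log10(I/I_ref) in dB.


I / I_ref = 2.46e-03 / 1e-12 = 2.46e+09
SIL = 10 * log10(2.46e+09) = 93.909 dB


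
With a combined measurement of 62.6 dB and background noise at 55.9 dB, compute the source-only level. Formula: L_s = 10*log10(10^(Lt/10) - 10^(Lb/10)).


10^(62.6/10) = 1.8197e+06
10^(55.9/10) = 389045
Difference = 1.8197e+06 - 389045 = 1.43066e+06
L_source = 10*log10(1.43066e+06) = 61.555 dB


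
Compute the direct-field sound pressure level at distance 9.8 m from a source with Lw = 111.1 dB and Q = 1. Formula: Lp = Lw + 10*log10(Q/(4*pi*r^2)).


4*pi*r^2 = 4*pi*9.8^2 = 1206.87 m^2
Q / (4*pi*r^2) = 1 / 1206.87 = 0.00082859
Lp = 111.1 + 10*log10(0.00082859) = 80.283 dB


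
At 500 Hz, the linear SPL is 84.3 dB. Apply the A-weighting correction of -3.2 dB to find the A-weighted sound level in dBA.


A-weighting table: 500 Hz -> -3.2 dB correction
SPL_A = SPL + correction = 84.3 + (-3.2) = 81.1 dBA


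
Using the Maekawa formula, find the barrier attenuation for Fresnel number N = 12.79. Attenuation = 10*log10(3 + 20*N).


3 + 20*N = 3 + 20*12.79 = 258.8
Att = 10*log10(258.8) = 24.13 dB


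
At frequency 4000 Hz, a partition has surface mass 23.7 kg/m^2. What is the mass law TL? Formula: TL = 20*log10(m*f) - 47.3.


m * f = 23.7 * 4000 = 94800
20*log10(94800) = 99.5362 dB
TL = 99.5362 - 47.3 = 52.236 dB


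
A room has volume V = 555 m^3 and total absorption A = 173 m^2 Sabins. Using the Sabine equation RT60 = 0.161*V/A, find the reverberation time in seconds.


RT60 = 0.161 * 555 / 173 = 0.5165 s


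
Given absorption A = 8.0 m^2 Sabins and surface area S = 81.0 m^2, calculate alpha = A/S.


Absorption coefficient = absorbed power / incident power
alpha = A / S = 8.0 / 81.0 = 0.098765


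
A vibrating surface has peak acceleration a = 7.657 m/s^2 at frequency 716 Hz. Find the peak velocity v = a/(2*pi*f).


omega = 2*pi*f = 2*pi*716 = 4498.76 rad/s
v = a / omega = 7.657 / 4498.76 = 0.001702 m/s


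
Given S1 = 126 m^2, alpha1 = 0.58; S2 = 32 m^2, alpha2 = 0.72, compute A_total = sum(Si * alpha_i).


126 * 0.58 = 73.08
32 * 0.72 = 23.04
A_total = 73.08 + 23.04 = 96.12 m^2


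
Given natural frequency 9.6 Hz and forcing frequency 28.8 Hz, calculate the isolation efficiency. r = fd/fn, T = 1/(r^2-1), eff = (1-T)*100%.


r = 28.8 / 9.6 = 3
r^2 - 1 = 3^2 - 1 = 8
T = 1/8 = 0.125
Efficiency = (1 - 0.125)*100 = 87.5 %


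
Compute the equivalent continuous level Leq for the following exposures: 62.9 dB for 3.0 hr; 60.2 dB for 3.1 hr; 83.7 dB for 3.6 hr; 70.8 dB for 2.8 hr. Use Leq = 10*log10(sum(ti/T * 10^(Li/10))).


T_total = 3.0 + 3.1 + 3.6 + 2.8 = 12.5 hr
(3.0/12.5) * 10^(62.9/10) = 467963
(3.1/12.5) * 10^(60.2/10) = 259688
(3.6/12.5) * 10^(83.7/10) = 6.75138e+07
(2.8/12.5) * 10^(70.8/10) = 2.69307e+06
Sum = 467963 + 259688 + 6.75138e+07 + 2.69307e+06 = 7.09345e+07
Leq = 10*log10(7.09345e+07) = 78.509 dB


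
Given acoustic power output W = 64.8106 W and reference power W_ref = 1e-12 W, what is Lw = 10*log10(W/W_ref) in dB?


W / W_ref = 64.8106 / 1e-12 = 6.48106e+13
Lw = 10 * log10(6.48106e+13) = 138.12 dB


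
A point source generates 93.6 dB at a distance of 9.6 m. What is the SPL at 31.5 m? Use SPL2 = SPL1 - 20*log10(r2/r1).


r2/r1 = 31.5/9.6 = 3.28125
Correction = 20*log10(3.28125) = 10.3208 dB
SPL2 = 93.6 - 10.3208 = 83.279 dB


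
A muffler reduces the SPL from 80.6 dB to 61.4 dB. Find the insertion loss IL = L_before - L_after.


Insertion loss = SPL without muffler - SPL with muffler
IL = 80.6 - 61.4 = 19.2 dB


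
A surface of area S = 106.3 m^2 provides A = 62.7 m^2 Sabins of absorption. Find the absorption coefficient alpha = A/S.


Absorption coefficient = absorbed power / incident power
alpha = A / S = 62.7 / 106.3 = 0.58984


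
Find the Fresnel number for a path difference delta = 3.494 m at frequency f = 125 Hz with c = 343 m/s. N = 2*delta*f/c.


N = 2*delta*f/c = 2*delta/lambda, where lambda = c/f
lambda = 343 / 125 = 2.744 m
N = 2 * 3.494 / 2.744 = 2.5466


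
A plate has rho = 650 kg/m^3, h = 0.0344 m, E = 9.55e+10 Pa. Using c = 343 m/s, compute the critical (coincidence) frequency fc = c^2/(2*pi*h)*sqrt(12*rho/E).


12*rho/E = 12*650/9.55e+10 = 8.16754e-08
sqrt(12*rho/E) = sqrt(8.16754e-08) = 0.000285789
c^2/(2*pi*h) = 343^2/(2*pi*0.0344) = 544315
fc = 544315 * 0.000285789 = 155.56 Hz


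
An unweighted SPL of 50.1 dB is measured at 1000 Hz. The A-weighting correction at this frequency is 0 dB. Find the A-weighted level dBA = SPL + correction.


A-weighting table: 1000 Hz -> 0 dB correction
SPL_A = SPL + correction = 50.1 + (0) = 50.1 dBA


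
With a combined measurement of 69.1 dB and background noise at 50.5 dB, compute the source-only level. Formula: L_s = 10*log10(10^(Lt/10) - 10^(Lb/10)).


10^(69.1/10) = 8.12831e+06
10^(50.5/10) = 112202
Difference = 8.12831e+06 - 112202 = 8.01611e+06
L_source = 10*log10(8.01611e+06) = 69.04 dB


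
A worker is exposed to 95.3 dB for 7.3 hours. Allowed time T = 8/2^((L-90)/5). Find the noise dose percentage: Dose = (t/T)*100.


T_allowed = 8 / 2^((95.3 - 90)/5) = 3.83706 hr
Dose = 7.3 / 3.83706 * 100 = 190.25 %


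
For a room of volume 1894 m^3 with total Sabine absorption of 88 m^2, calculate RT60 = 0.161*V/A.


RT60 = 0.161 * 1894 / 88 = 3.4652 s


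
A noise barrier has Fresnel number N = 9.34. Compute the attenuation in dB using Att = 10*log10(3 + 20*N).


3 + 20*N = 3 + 20*9.34 = 189.8
Att = 10*log10(189.8) = 22.783 dB


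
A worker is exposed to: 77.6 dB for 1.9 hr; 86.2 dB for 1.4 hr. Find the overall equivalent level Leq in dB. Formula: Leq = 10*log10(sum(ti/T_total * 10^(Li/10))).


T_total = 1.9 + 1.4 = 3.3 hr
(1.9/3.3) * 10^(77.6/10) = 3.31314e+07
(1.4/3.3) * 10^(86.2/10) = 1.76854e+08
Sum = 3.31314e+07 + 1.76854e+08 = 2.09985e+08
Leq = 10*log10(2.09985e+08) = 83.222 dB


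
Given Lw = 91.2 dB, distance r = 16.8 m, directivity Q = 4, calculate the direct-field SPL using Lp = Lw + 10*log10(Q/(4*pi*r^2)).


4*pi*r^2 = 4*pi*16.8^2 = 3546.73 m^2
Q / (4*pi*r^2) = 4 / 3546.73 = 0.0011278
Lp = 91.2 + 10*log10(0.0011278) = 61.722 dB


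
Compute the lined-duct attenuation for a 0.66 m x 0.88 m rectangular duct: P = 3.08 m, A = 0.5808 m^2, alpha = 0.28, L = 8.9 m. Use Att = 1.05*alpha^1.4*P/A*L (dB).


alpha^1.4 = 0.28^1.4 = 0.168276
Attenuation rate = 1.05 * alpha^1.4 * P / A
= 1.05 * 0.168276 * 3.08 / 0.5808 = 0.936991 dB/m
Total Att = 0.936991 * 8.9 = 8.3392 dB


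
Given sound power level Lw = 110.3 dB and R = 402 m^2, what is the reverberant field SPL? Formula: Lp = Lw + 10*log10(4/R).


4/R = 4/402 = 0.00995025
Lp = 110.3 + 10*log10(0.00995025) = 90.278 dB


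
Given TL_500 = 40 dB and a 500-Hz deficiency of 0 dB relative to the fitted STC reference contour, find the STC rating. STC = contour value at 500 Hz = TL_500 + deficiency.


By ASTM E413, STC = value of the fitted reference contour at 500 Hz.
Contour value at 500 Hz = TL_500 + deficiency = 40 + 0 = 40
STC = 40


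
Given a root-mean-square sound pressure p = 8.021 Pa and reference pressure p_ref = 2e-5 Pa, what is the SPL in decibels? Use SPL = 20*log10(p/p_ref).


p / p_ref = 8.021 / 2e-5 = 401050
SPL = 20 * log10(401050) = 112.06 dB


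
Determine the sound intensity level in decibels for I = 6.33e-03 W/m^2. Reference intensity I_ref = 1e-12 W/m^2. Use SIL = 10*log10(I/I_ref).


I / I_ref = 6.33e-03 / 1e-12 = 6.33e+09
SIL = 10 * log10(6.33e+09) = 98.014 dB


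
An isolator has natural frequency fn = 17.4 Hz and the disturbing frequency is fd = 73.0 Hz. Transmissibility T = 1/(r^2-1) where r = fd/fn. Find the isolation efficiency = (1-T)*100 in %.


r = 73.0 / 17.4 = 4.1954
r^2 - 1 = 4.1954^2 - 1 = 16.6014
T = 1/16.6014 = 0.0602359
Efficiency = (1 - 0.0602359)*100 = 93.976 %


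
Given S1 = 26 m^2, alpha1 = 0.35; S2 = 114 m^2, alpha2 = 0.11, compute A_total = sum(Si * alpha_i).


26 * 0.35 = 9.1
114 * 0.11 = 12.54
A_total = 9.1 + 12.54 = 21.64 m^2


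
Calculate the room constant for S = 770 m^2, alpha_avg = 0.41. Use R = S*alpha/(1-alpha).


R = 770 * 0.41 / (1 - 0.41) = 535.08 m^2


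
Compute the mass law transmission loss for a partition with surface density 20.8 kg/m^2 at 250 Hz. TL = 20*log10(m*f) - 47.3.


m * f = 20.8 * 250 = 5200
20*log10(5200) = 74.3201 dB
TL = 74.3201 - 47.3 = 27.02 dB


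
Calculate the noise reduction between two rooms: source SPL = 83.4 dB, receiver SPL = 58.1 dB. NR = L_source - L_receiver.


NR = L_source - L_receiver (difference between source and receiving room levels)
NR = 83.4 - 58.1 = 25.3 dB


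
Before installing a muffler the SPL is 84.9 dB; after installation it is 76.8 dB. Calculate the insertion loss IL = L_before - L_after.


Insertion loss = SPL without muffler - SPL with muffler
IL = 84.9 - 76.8 = 8.1 dB


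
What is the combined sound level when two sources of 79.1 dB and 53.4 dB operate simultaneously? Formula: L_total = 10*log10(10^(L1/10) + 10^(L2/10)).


10^(79.1/10) = 8.12831e+07
10^(53.4/10) = 218776
Sum = 8.12831e+07 + 218776 = 8.15019e+07
L_total = 10*log10(8.15019e+07) = 79.112 dB


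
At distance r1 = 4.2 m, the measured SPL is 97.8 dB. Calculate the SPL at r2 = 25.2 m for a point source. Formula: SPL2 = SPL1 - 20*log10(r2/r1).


r2/r1 = 25.2/4.2 = 6
Correction = 20*log10(6) = 15.563 dB
SPL2 = 97.8 - 15.563 = 82.237 dB


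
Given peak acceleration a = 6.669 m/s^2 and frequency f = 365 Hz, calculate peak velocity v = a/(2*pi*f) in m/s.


omega = 2*pi*f = 2*pi*365 = 2293.36 rad/s
v = a / omega = 6.669 / 2293.36 = 0.002908 m/s


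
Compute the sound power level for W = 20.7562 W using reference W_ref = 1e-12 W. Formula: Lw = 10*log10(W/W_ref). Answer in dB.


W / W_ref = 20.7562 / 1e-12 = 2.07562e+13
Lw = 10 * log10(2.07562e+13) = 133.17 dB


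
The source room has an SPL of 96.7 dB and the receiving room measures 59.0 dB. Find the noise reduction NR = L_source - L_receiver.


NR = L_source - L_receiver (difference between source and receiving room levels)
NR = 96.7 - 59.0 = 37.7 dB


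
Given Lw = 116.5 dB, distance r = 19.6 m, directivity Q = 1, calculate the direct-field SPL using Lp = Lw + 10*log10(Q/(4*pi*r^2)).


4*pi*r^2 = 4*pi*19.6^2 = 4827.5 m^2
Q / (4*pi*r^2) = 1 / 4827.5 = 0.000207147
Lp = 116.5 + 10*log10(0.000207147) = 79.663 dB


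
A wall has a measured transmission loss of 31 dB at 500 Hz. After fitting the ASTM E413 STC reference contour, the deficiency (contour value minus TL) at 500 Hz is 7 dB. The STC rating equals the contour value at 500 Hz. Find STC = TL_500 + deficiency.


By ASTM E413, STC = value of the fitted reference contour at 500 Hz.
Contour value at 500 Hz = TL_500 + deficiency = 31 + 7 = 38
STC = 38


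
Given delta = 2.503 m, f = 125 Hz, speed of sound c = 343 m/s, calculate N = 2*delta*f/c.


N = 2*delta*f/c = 2*delta/lambda, where lambda = c/f
lambda = 343 / 125 = 2.744 m
N = 2 * 2.503 / 2.744 = 1.8243


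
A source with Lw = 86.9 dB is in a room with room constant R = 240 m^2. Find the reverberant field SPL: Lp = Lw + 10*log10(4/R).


4/R = 4/240 = 0.0166667
Lp = 86.9 + 10*log10(0.0166667) = 69.118 dB


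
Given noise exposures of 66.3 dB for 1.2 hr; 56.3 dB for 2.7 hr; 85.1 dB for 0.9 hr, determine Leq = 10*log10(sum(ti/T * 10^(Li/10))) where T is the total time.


T_total = 1.2 + 2.7 + 0.9 = 4.8 hr
(1.2/4.8) * 10^(66.3/10) = 1.06645e+06
(2.7/4.8) * 10^(56.3/10) = 239951
(0.9/4.8) * 10^(85.1/10) = 6.06738e+07
Sum = 1.06645e+06 + 239951 + 6.06738e+07 = 6.19802e+07
Leq = 10*log10(6.19802e+07) = 77.923 dB


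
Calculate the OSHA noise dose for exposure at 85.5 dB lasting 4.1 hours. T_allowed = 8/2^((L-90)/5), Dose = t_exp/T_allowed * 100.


T_allowed = 8 / 2^((85.5 - 90)/5) = 14.9285 hr
Dose = 4.1 / 14.9285 * 100 = 27.464 %


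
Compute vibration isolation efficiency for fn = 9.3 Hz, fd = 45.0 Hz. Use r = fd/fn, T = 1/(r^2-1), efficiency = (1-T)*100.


r = 45.0 / 9.3 = 4.83871
r^2 - 1 = 4.83871^2 - 1 = 22.4131
T = 1/22.4131 = 0.0446168
Efficiency = (1 - 0.0446168)*100 = 95.538 %


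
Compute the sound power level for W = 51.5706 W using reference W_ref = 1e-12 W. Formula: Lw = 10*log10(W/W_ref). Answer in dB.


W / W_ref = 51.5706 / 1e-12 = 5.15706e+13
Lw = 10 * log10(5.15706e+13) = 137.12 dB


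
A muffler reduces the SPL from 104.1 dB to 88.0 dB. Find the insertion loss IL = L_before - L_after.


Insertion loss = SPL without muffler - SPL with muffler
IL = 104.1 - 88.0 = 16.1 dB


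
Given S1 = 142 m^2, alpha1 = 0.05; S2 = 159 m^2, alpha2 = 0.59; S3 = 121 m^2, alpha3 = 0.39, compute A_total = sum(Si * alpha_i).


142 * 0.05 = 7.1
159 * 0.59 = 93.81
121 * 0.39 = 47.19
A_total = 7.1 + 93.81 + 47.19 = 148.1 m^2


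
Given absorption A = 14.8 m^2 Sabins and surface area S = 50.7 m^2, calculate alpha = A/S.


Absorption coefficient = absorbed power / incident power
alpha = A / S = 14.8 / 50.7 = 0.29191


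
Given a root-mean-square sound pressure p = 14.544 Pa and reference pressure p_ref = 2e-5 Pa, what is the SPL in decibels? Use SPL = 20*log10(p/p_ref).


p / p_ref = 14.544 / 2e-5 = 727200
SPL = 20 * log10(727200) = 117.23 dB


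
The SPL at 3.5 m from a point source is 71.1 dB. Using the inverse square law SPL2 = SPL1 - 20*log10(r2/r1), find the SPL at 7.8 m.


r2/r1 = 7.8/3.5 = 2.22857
Correction = 20*log10(2.22857) = 6.96053 dB
SPL2 = 71.1 - 6.96053 = 64.139 dB


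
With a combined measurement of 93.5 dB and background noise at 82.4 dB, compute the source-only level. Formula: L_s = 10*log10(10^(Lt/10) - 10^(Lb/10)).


10^(93.5/10) = 2.23872e+09
10^(82.4/10) = 1.7378e+08
Difference = 2.23872e+09 - 1.7378e+08 = 2.06494e+09
L_source = 10*log10(2.06494e+09) = 93.149 dB


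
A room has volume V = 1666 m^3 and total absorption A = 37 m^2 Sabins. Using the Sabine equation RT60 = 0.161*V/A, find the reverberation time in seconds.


RT60 = 0.161 * 1666 / 37 = 7.2494 s


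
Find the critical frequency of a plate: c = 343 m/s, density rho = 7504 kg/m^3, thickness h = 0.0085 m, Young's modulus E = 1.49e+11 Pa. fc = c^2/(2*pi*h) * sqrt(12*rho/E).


12*rho/E = 12*7504/1.49e+11 = 6.04349e-07
sqrt(12*rho/E) = sqrt(6.04349e-07) = 0.000777399
c^2/(2*pi*h) = 343^2/(2*pi*0.0085) = 2.20287e+06
fc = 2.20287e+06 * 0.000777399 = 1712.5 Hz


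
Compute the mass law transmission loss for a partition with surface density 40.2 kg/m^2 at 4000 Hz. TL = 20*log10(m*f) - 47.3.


m * f = 40.2 * 4000 = 160800
20*log10(160800) = 104.126 dB
TL = 104.126 - 47.3 = 56.826 dB


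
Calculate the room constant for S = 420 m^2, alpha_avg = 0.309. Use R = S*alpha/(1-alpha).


R = 420 * 0.309 / (1 - 0.309) = 187.81 m^2


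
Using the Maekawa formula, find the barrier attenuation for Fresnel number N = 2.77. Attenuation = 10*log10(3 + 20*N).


3 + 20*N = 3 + 20*2.77 = 58.4
Att = 10*log10(58.4) = 17.664 dB


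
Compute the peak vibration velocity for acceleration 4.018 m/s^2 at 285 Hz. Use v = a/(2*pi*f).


omega = 2*pi*f = 2*pi*285 = 1790.71 rad/s
v = a / omega = 4.018 / 1790.71 = 0.0022438 m/s


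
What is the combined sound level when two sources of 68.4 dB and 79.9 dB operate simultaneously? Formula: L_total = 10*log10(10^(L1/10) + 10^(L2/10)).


10^(68.4/10) = 6.91831e+06
10^(79.9/10) = 9.77237e+07
Sum = 6.91831e+06 + 9.77237e+07 = 1.04642e+08
L_total = 10*log10(1.04642e+08) = 80.197 dB


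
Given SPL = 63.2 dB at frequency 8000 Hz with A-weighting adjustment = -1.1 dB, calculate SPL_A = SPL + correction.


A-weighting table: 8000 Hz -> -1.1 dB correction
SPL_A = SPL + correction = 63.2 + (-1.1) = 62.1 dBA


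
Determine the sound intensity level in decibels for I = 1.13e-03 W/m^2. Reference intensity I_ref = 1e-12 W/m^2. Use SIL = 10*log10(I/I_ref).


I / I_ref = 1.13e-03 / 1e-12 = 1.13e+09
SIL = 10 * log10(1.13e+09) = 90.531 dB


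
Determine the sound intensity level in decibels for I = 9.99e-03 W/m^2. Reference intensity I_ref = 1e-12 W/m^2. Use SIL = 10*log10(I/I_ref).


I / I_ref = 9.99e-03 / 1e-12 = 9.99e+09
SIL = 10 * log10(9.99e+09) = 99.996 dB


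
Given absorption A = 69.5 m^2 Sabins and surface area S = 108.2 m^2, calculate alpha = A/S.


Absorption coefficient = absorbed power / incident power
alpha = A / S = 69.5 / 108.2 = 0.64233


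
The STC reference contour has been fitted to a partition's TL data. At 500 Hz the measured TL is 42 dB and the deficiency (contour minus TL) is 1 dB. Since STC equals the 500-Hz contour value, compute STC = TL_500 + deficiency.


By ASTM E413, STC = value of the fitted reference contour at 500 Hz.
Contour value at 500 Hz = TL_500 + deficiency = 42 + 1 = 43
STC = 43


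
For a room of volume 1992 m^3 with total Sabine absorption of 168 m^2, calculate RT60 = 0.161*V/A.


RT60 = 0.161 * 1992 / 168 = 1.909 s


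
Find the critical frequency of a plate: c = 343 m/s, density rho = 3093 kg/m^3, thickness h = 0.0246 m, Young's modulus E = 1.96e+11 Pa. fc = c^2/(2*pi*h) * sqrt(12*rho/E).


12*rho/E = 12*3093/1.96e+11 = 1.89367e-07
sqrt(12*rho/E) = sqrt(1.89367e-07) = 0.000435163
c^2/(2*pi*h) = 343^2/(2*pi*0.0246) = 761155
fc = 761155 * 0.000435163 = 331.23 Hz


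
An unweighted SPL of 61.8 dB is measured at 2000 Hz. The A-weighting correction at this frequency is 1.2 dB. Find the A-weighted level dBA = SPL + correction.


A-weighting table: 2000 Hz -> 1.2 dB correction
SPL_A = SPL + correction = 61.8 + (1.2) = 63 dBA


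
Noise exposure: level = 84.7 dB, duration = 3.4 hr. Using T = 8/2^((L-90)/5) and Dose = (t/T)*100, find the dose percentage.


T_allowed = 8 / 2^((84.7 - 90)/5) = 16.6795 hr
Dose = 3.4 / 16.6795 * 100 = 20.384 %


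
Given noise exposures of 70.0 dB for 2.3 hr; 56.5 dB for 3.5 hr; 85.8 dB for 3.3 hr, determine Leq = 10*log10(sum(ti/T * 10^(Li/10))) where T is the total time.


T_total = 2.3 + 3.5 + 3.3 = 9.1 hr
(2.3/9.1) * 10^(70.0/10) = 2.52747e+06
(3.5/9.1) * 10^(56.5/10) = 171801
(3.3/9.1) * 10^(85.8/10) = 1.37871e+08
Sum = 2.52747e+06 + 171801 + 1.37871e+08 = 1.4057e+08
Leq = 10*log10(1.4057e+08) = 81.479 dB


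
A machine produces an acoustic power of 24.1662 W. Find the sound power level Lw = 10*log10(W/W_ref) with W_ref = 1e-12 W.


W / W_ref = 24.1662 / 1e-12 = 2.41662e+13
Lw = 10 * log10(2.41662e+13) = 133.83 dB


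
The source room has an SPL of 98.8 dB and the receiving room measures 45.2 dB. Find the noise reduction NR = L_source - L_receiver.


NR = L_source - L_receiver (difference between source and receiving room levels)
NR = 98.8 - 45.2 = 53.6 dB


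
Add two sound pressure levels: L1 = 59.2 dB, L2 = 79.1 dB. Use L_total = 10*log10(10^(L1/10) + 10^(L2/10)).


10^(59.2/10) = 831764
10^(79.1/10) = 8.12831e+07
Sum = 831764 + 8.12831e+07 = 8.21149e+07
L_total = 10*log10(8.21149e+07) = 79.144 dB


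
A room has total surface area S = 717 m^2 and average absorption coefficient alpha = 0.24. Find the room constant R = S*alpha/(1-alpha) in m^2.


R = 717 * 0.24 / (1 - 0.24) = 226.42 m^2


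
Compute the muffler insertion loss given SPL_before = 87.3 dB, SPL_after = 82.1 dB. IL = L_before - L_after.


Insertion loss = SPL without muffler - SPL with muffler
IL = 87.3 - 82.1 = 5.2 dB


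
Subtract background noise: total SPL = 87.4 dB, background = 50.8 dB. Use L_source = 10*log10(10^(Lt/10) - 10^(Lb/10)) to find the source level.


10^(87.4/10) = 5.49541e+08
10^(50.8/10) = 120226
Difference = 5.49541e+08 - 120226 = 5.49421e+08
L_source = 10*log10(5.49421e+08) = 87.399 dB


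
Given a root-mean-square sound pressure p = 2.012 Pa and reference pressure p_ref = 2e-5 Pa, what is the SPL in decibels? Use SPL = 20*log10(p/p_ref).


p / p_ref = 2.012 / 2e-5 = 100600
SPL = 20 * log10(100600) = 100.05 dB


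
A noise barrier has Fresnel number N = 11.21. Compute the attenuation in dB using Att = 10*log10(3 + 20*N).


3 + 20*N = 3 + 20*11.21 = 227.2
Att = 10*log10(227.2) = 23.564 dB


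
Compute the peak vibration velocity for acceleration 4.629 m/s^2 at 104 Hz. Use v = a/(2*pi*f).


omega = 2*pi*f = 2*pi*104 = 653.451 rad/s
v = a / omega = 4.629 / 653.451 = 0.0070839 m/s


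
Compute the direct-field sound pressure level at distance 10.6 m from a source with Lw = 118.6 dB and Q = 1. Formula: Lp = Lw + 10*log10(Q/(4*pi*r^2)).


4*pi*r^2 = 4*pi*10.6^2 = 1411.96 m^2
Q / (4*pi*r^2) = 1 / 1411.96 = 0.000708235
Lp = 118.6 + 10*log10(0.000708235) = 87.102 dB


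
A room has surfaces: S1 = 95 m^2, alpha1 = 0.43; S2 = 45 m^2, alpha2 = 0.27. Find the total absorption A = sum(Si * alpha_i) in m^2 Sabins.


95 * 0.43 = 40.85
45 * 0.27 = 12.15
A_total = 40.85 + 12.15 = 53 m^2


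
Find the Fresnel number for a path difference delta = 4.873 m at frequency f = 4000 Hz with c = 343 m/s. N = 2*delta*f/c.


N = 2*delta*f/c = 2*delta/lambda, where lambda = c/f
lambda = 343 / 4000 = 0.08575 m
N = 2 * 4.873 / 0.08575 = 113.66


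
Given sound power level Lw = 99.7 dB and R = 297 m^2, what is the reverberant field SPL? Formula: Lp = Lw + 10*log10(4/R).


4/R = 4/297 = 0.013468
Lp = 99.7 + 10*log10(0.013468) = 80.993 dB


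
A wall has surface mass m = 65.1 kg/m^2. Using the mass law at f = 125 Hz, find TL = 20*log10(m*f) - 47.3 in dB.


m * f = 65.1 * 125 = 8137.5
20*log10(8137.5) = 78.2098 dB
TL = 78.2098 - 47.3 = 30.91 dB


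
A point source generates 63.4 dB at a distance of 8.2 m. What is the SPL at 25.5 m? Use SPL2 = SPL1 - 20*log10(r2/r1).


r2/r1 = 25.5/8.2 = 3.10976
Correction = 20*log10(3.10976) = 9.85454 dB
SPL2 = 63.4 - 9.85454 = 53.545 dB


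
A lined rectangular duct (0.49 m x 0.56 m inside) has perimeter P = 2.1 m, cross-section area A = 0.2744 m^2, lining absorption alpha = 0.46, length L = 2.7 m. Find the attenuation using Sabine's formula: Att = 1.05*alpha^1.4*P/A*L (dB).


alpha^1.4 = 0.46^1.4 = 0.337179
Attenuation rate = 1.05 * alpha^1.4 * P / A
= 1.05 * 0.337179 * 2.1 / 0.2744 = 2.70947 dB/m
Total Att = 2.70947 * 2.7 = 7.3156 dB


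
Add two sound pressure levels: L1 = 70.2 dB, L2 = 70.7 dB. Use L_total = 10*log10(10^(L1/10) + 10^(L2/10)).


10^(70.2/10) = 1.04713e+07
10^(70.7/10) = 1.1749e+07
Sum = 1.04713e+07 + 1.1749e+07 = 2.22203e+07
L_total = 10*log10(2.22203e+07) = 73.467 dB


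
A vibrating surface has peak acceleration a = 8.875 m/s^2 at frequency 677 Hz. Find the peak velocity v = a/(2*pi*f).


omega = 2*pi*f = 2*pi*677 = 4253.72 rad/s
v = a / omega = 8.875 / 4253.72 = 0.0020864 m/s


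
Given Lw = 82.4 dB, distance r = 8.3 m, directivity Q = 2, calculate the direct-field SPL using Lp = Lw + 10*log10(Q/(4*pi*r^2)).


4*pi*r^2 = 4*pi*8.3^2 = 865.697 m^2
Q / (4*pi*r^2) = 2 / 865.697 = 0.00231028
Lp = 82.4 + 10*log10(0.00231028) = 56.037 dB


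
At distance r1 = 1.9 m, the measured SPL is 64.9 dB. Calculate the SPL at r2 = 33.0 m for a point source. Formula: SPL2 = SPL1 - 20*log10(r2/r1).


r2/r1 = 33.0/1.9 = 17.3684
Correction = 20*log10(17.3684) = 24.7952 dB
SPL2 = 64.9 - 24.7952 = 40.105 dB


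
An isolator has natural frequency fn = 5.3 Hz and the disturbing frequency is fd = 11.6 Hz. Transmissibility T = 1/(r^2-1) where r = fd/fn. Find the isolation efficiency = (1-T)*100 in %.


r = 11.6 / 5.3 = 2.18868
r^2 - 1 = 2.18868^2 - 1 = 3.79032
T = 1/3.79032 = 0.26383
Efficiency = (1 - 0.26383)*100 = 73.617 %


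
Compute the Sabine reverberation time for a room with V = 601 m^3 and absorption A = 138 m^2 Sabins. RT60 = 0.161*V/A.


RT60 = 0.161 * 601 / 138 = 0.70117 s


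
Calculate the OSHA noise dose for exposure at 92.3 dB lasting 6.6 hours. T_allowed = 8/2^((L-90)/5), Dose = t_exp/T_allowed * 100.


T_allowed = 8 / 2^((92.3 - 90)/5) = 5.81589 hr
Dose = 6.6 / 5.81589 * 100 = 113.48 %


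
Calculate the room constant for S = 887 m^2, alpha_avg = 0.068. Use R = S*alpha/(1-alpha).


R = 887 * 0.068 / (1 - 0.068) = 64.717 m^2


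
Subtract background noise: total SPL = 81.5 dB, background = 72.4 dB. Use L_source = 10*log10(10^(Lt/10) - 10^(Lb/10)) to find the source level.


10^(81.5/10) = 1.41254e+08
10^(72.4/10) = 1.7378e+07
Difference = 1.41254e+08 - 1.7378e+07 = 1.23876e+08
L_source = 10*log10(1.23876e+08) = 80.93 dB


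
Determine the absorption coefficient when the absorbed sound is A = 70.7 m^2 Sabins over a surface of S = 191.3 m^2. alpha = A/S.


Absorption coefficient = absorbed power / incident power
alpha = A / S = 70.7 / 191.3 = 0.36958


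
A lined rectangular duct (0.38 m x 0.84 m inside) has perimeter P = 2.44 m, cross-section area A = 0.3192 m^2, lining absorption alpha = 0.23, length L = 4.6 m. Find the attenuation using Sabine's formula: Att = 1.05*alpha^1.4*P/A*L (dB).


alpha^1.4 = 0.23^1.4 = 0.127767
Attenuation rate = 1.05 * alpha^1.4 * P / A
= 1.05 * 0.127767 * 2.44 / 0.3192 = 1.0255 dB/m
Total Att = 1.0255 * 4.6 = 4.7173 dB


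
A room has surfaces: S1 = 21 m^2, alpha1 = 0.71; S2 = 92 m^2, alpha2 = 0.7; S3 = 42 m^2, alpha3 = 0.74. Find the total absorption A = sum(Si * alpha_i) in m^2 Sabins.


21 * 0.71 = 14.91
92 * 0.7 = 64.4
42 * 0.74 = 31.08
A_total = 14.91 + 64.4 + 31.08 = 110.39 m^2


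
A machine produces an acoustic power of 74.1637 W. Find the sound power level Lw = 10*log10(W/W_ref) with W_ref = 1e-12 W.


W / W_ref = 74.1637 / 1e-12 = 7.41637e+13
Lw = 10 * log10(7.41637e+13) = 138.7 dB


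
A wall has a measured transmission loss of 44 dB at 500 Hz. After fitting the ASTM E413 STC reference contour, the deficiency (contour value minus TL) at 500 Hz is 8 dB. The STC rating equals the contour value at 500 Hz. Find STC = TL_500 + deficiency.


By ASTM E413, STC = value of the fitted reference contour at 500 Hz.
Contour value at 500 Hz = TL_500 + deficiency = 44 + 8 = 52
STC = 52
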